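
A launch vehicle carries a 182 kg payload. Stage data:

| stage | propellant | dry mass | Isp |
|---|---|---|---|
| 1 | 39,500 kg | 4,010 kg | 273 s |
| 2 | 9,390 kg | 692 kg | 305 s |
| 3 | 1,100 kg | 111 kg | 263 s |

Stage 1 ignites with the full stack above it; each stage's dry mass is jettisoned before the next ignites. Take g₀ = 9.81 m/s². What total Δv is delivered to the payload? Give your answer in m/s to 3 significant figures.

Δv ≈ 12500 m/s

Ignition mass of stage 1 = 39,500+4,010 + 9,390+692 + 1,100+111 + 182 = 54,985 kg.
Stage 1: m₀ = 54,985 kg, m_f = 54,985 − 39,500 = 15,485 kg; Δv = 273×9.81×ln(3.551) = 2678.1×1.2672 ≈ 3394 m/s.
Stage 2: m₀ = 11,475 kg, m_f = 11,475 − 9,390 = 2,085 kg; Δv = 305×9.81×ln(5.504) = 2992.1×1.7054 ≈ 5103 m/s.
Stage 3: m₀ = 1,393 kg, m_f = 1,393 − 1,100 = 293 kg; Δv = 263×9.81×ln(4.754) = 2580.0×1.5590 ≈ 4022 m/s.
Total Δv = 3394 + 5103 + 4022 = 12519 m/s.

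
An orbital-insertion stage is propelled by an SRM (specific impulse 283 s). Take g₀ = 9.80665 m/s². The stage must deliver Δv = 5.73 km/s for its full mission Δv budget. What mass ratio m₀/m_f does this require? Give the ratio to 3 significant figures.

mass ratio ≈ 7.88

v_e = Isp · g₀ = 283 × 9.80665 = 2775.3 m/s.
By the Tsiolkovsky rocket equation, m₀/m_f = exp(Δv / v_e) = exp(5730 / 2775.3) = exp(2.0647) = 7.8826.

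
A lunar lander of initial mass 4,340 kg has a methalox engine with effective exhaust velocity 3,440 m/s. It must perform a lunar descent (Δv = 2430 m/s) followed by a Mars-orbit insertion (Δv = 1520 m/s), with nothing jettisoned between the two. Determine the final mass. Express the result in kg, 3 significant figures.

final mass ≈ 1380 kg

After the first burn: m = 4340 × exp(−2430/3440.0) = 4340 × 0.49342 = 2,141.44 kg.
After the second burn: m = 2,141.44 × exp(−1520/3440.0) = 2,141.44 × 0.64284 = 1,376.6 kg.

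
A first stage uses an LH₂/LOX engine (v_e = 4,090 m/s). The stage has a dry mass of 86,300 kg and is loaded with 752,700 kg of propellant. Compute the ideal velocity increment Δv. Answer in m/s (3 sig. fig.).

Δv ≈ 9300 m/s

m₀ = m_dry + m_prop = 86,300 + 752,700 = 839,000 kg.
Δv = v_e · ln(m₀/m_f) = 4090.0 × ln(9.722) = 4090.0 × 2.2744 ≈ 9302.2 m/s.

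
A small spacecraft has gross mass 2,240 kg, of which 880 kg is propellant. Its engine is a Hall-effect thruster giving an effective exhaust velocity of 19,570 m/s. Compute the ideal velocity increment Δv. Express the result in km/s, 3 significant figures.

Δv ≈ 9.77 km/s

m_f = m₀ − m_prop = 2,240 − 880 = 1,360 kg.
Using Δv = v_e ln(m₀/m_f): Δv = v_e · ln(m₀/m_f) = 19570.0 × ln(1.647) = 19570.0 × 0.4990 ≈ 9765.3 m/s.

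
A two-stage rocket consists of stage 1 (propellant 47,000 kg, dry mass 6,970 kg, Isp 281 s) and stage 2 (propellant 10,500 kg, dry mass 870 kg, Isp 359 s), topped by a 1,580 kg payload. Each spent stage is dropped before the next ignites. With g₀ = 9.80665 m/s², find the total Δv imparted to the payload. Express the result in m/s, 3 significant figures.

Δv ≈ 9200 m/s

Ignition mass of stage 1 = 47,000+6,970 + 10,500+870 + 1,580 = 66,920 kg.
Stage 1: m₀ = 66,920 kg, m_f = 66,920 − 47,000 = 19,920 kg; Δv = 281×9.80665×ln(3.359) = 2755.7×1.2118 ≈ 3339 m/s.
Stage 2: m₀ = 12,950 kg, m_f = 12,950 − 10,500 = 2,450 kg; Δv = 359×9.80665×ln(5.286) = 3520.6×1.6650 ≈ 5862 m/s.
Total Δv = 3339 + 5862 = 9201 m/s.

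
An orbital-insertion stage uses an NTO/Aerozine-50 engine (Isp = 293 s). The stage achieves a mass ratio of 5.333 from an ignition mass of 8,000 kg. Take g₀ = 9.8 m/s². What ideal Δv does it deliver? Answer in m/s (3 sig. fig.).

v_e = Isp · g₀ = 293 × 9.8 = 2871.4 m/s.
Δv = v_e · ln(5.333) = 2871.4 × 1.6739 ≈ 4806.5 m/s.

Δv ≈ 4810 m/s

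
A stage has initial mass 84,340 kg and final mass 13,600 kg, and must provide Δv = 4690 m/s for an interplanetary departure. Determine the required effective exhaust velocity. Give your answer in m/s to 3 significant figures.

v_e ≈ 2570 m/s

ln(m₀/m_f) = ln(84340/13600) = ln(6.201) = 1.8248.
By the Tsiolkovsky rocket equation, v_e = Δv / ln(m₀/m_f) = 4690 / 1.8248 = 2570.2 m/s.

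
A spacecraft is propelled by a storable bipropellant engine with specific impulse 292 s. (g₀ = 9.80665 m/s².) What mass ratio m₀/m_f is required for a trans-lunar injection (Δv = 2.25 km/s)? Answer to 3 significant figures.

mass ratio ≈ 2.19

v_e = Isp · g₀ = 292 × 9.80665 = 2863.5 m/s.
Rocket equation: m₀/m_f = exp(Δv / v_e) = exp(2250 / 2863.5) = exp(0.7857) = 2.1940.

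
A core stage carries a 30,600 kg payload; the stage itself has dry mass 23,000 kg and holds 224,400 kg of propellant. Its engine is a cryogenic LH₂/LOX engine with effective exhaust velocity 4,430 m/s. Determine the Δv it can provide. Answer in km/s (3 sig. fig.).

Δv ≈ 7.29 km/s

m₀ = payload + dry + propellant = 30,600 + 23,000 + 224,400 = 278,000 kg.
m_f = payload + dry = 30,600 + 23,000 = 53,600 kg.
Rocket equation: Δv = v_e · ln(m₀/m_f) = 4430.0 × ln(5.187) = 4430.0 × 1.6461 ≈ 7292.1 m/s.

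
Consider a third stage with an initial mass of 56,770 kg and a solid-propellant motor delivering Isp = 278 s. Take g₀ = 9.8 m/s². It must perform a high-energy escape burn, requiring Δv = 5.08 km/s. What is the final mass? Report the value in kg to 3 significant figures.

final mass ≈ 8800 kg

v_e = Isp · g₀ = 278 × 9.8 = 2724.4 m/s.
By the Tsiolkovsky rocket equation, m₀/m_f = exp(Δv / v_e) = exp(5080 / 2724.4) = exp(1.8646) = 6.4536.
m_f = m₀ / 6.4536 = 56,770 / 6.4536 = 8,796.64 kg.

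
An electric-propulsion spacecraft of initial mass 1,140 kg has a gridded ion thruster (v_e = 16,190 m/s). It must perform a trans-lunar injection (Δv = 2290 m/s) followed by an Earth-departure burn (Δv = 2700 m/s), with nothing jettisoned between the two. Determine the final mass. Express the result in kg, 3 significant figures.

After the first burn: m = 1140 × exp(−2290/16190.0) = 1140 × 0.86810 = 989.634 kg.
After the second burn: m = 989.634 × exp(−2700/16190.0) = 989.634 × 0.84639 = 837.616 kg.

final mass ≈ 838 kg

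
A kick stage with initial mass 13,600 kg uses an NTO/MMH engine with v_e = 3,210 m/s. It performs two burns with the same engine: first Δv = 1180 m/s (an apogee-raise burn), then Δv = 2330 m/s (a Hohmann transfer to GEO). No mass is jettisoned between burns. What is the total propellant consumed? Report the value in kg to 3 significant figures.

After the first burn: m = 13600 × exp(−1180/3210.0) = 13600 × 0.69239 = 9,416.5 kg.
After the second burn: m = 9,416.5 × exp(−2330/3210.0) = 9,416.5 × 0.48391 = 4,556.74 kg.
Total propellant = m₀ − m_final = 13600 − 4,556.74 = 9,043.26 kg.

total propellant consumed ≈ 9040 kg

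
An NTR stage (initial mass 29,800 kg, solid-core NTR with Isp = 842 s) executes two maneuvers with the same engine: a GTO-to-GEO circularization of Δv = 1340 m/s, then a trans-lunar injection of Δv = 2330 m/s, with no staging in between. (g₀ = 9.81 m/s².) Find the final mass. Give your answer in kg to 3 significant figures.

final mass ≈ 19100 kg

v_e = Isp · g₀ = 842 × 9.81 = 8260.0 m/s.
After the first burn: m = 29800 × exp(−1340/8260.0) = 29800 × 0.85025 = 25,337.5 kg.
After the second burn: m = 25,337.5 × exp(−2330/8260.0) = 25,337.5 × 0.75421 = 19,109.8 kg.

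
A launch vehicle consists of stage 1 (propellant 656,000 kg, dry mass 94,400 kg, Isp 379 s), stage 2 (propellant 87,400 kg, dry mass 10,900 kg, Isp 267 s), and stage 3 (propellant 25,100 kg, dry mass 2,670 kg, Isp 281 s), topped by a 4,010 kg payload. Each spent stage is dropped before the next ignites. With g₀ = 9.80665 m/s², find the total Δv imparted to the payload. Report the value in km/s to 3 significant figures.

Δv ≈ 12.3 km/s

Ignition mass of stage 1 = 656,000+94,400 + 87,400+10,900 + 25,100+2,670 + 4,010 = 880,480 kg.
Stage 1: m₀ = 880,480 kg, m_f = 880,480 − 656,000 = 224,480 kg; Δv = 379×9.80665×ln(3.922) = 3716.7×1.3667 ≈ 5080 m/s.
Stage 2: m₀ = 130,080 kg, m_f = 130,080 − 87,400 = 42,680 kg; Δv = 267×9.80665×ln(3.048) = 2618.4×1.1144 ≈ 2918 m/s.
Stage 3: m₀ = 31,780 kg, m_f = 31,780 − 25,100 = 6,680 kg; Δv = 281×9.80665×ln(4.757) = 2755.7×1.5597 ≈ 4298 m/s.
Total Δv = 5080 + 2918 + 4298 = 12296 m/s.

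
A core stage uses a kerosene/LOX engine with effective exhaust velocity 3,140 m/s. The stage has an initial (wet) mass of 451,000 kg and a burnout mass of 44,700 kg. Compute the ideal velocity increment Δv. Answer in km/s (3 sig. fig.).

Δv ≈ 7.26 km/s

Δv = v_e · ln(m₀/m_f) = 3140.0 × ln(10.09) = 3140.0 × 2.3115 ≈ 7258.1 m/s.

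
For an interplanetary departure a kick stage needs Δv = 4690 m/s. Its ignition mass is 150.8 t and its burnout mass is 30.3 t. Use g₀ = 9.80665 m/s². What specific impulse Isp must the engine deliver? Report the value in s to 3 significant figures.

Isp ≈ 298 s

ln(m₀/m_f) = ln(150800/30300) = ln(4.977) = 1.6048.
Rocket equation: v_e = Δv / ln(m₀/m_f) = 4690 / 1.6048 = 2922.5 m/s.
Isp = v_e / g₀ = 2922.5 / 9.80665 = 298.0 s.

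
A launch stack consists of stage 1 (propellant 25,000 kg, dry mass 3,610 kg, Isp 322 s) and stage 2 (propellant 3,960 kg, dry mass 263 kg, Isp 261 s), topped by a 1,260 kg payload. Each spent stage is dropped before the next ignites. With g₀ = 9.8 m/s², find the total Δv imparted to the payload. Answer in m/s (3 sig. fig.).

Δv ≈ 7450 m/s

Ignition mass of stage 1 = 25,000+3,610 + 3,960+263 + 1,260 = 34,093 kg.
Stage 1: m₀ = 34,093 kg, m_f = 34,093 − 25,000 = 9,093 kg; Δv = 322×9.8×ln(3.749) = 3155.6×1.3216 ≈ 4170 m/s.
Stage 2: m₀ = 5,483 kg, m_f = 5,483 − 3,960 = 1,523 kg; Δv = 261×9.8×ln(3.6) = 2557.8×1.2810 ≈ 3276 m/s.
Total Δv = 4170 + 3276 = 7446 m/s.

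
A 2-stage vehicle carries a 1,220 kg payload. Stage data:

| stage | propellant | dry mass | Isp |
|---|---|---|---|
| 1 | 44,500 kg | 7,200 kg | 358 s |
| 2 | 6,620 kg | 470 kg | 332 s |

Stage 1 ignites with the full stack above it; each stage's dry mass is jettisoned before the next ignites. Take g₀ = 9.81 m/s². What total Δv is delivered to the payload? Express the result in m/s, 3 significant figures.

Ignition mass of stage 1 = 44,500+7,200 + 6,620+470 + 1,220 = 60,010 kg.
Stage 1: m₀ = 60,010 kg, m_f = 60,010 − 44,500 = 15,510 kg; Δv = 358×9.81×ln(3.869) = 3512.0×1.3530 ≈ 4752 m/s.
Stage 2: m₀ = 8,310 kg, m_f = 8,310 − 6,620 = 1,690 kg; Δv = 332×9.81×ln(4.917) = 3256.9×1.5927 ≈ 5187 m/s.
Total Δv = 4752 + 5187 = 9939 m/s.

Δv ≈ 9940 m/s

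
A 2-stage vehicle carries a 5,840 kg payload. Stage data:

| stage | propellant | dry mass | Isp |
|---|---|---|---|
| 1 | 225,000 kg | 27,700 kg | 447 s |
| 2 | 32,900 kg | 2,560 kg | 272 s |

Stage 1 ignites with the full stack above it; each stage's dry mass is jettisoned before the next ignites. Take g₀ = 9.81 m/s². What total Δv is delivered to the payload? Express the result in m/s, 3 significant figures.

Δv ≈ 10600 m/s

Ignition mass of stage 1 = 225,000+27,700 + 32,900+2,560 + 5,840 = 294,000 kg.
Stage 1: m₀ = 294,000 kg, m_f = 294,000 − 225,000 = 69,000 kg; Δv = 447×9.81×ln(4.261) = 4385.1×1.4495 ≈ 6356 m/s.
Stage 2: m₀ = 41,300 kg, m_f = 41,300 − 32,900 = 8,400 kg; Δv = 272×9.81×ln(4.917) = 2668.3×1.5926 ≈ 4250 m/s.
Total Δv = 6356 + 4250 = 10606 m/s.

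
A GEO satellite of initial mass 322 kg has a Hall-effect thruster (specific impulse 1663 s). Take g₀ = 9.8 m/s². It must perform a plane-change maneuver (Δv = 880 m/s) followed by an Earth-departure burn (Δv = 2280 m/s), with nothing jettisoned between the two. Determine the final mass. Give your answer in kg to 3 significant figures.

v_e = Isp · g₀ = 1663 × 9.8 = 16297.4 m/s.
After the first burn: m = 322 × exp(−880/16297.4) = 322 × 0.94744 = 305.076 kg.
After the second burn: m = 305.076 × exp(−2280/16297.4) = 305.076 × 0.86945 = 265.248 kg.

final mass ≈ 265 kg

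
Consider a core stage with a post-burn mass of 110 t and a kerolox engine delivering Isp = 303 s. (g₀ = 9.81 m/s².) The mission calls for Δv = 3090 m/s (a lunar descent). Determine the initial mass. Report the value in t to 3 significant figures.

v_e = Isp · g₀ = 303 × 9.81 = 2972.4 m/s.
By the Tsiolkovsky rocket equation, m₀/m_f = exp(Δv / v_e) = exp(3090 / 2972.4) = exp(1.0396) = 2.8280.
m₀ = m_f × 2.8280 = 110 × 2.8280 = 311.08 t.

initial mass ≈ 311 t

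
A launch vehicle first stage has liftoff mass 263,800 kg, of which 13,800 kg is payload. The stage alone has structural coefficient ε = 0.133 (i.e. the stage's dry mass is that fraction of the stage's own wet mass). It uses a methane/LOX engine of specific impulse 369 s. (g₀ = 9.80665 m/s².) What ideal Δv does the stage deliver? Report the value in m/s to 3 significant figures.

Stage wet mass = m₀ − payload = 263,800 − 13,800 = 250,000 kg.
Stage dry mass = ε × stage wet mass = 0.133 × 250,000 = 33,250 kg.
Burnout mass m_f = stage dry + payload = 33,250 + 13,800 = 47,050 kg.
v_e = Isp · g₀ = 369 × 9.80665 = 3618.7 m/s.
Δv = v_e · ln(263,800/47,050) = 3618.7 × ln(5.607) = 3618.7 × 1.7240 ≈ 6238 m/s.

Δv ≈ 6240 m/s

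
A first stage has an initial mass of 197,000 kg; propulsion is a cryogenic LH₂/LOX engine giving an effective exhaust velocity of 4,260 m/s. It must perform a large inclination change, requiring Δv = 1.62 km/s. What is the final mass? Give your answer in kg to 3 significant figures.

Using Δv = v_e ln(m₀/m_f): m₀/m_f = exp(Δv / v_e) = exp(1620 / 4260.0) = exp(0.3803) = 1.4627.
m_f = m₀ / 1.4627 = 197,000 / 1.4627 = 134,682 kg.

final mass ≈ 135000 kg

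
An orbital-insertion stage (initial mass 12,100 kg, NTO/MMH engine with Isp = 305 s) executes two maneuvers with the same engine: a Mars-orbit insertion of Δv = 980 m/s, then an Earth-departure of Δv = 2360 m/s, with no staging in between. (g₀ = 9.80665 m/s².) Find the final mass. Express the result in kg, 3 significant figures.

v_e = Isp · g₀ = 305 × 9.80665 = 2991.0 m/s.
After the first burn: m = 12100 × exp(−980/2991.0) = 12100 × 0.72062 = 8,719.5 kg.
After the second burn: m = 8,719.5 × exp(−2360/2991.0) = 8,719.5 × 0.45429 = 3,961.18 kg.

final mass ≈ 3960 kg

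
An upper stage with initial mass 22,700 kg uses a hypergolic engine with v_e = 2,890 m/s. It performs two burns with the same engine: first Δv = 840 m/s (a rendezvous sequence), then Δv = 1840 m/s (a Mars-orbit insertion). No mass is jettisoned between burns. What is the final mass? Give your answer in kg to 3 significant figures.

After the first burn: m = 22700 × exp(−840/2890.0) = 22700 × 0.74777 = 16,974.4 kg.
After the second burn: m = 16,974.4 × exp(−1840/2890.0) = 16,974.4 × 0.52905 = 8,980.31 kg.

final mass ≈ 8980 kg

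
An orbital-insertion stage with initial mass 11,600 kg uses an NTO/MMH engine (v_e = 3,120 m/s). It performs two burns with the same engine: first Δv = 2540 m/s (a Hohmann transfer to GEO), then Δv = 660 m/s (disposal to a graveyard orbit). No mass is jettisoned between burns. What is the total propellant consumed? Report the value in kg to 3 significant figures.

total propellant consumed ≈ 7440 kg

After the first burn: m = 11600 × exp(−2540/3120.0) = 11600 × 0.44304 = 5,139.26 kg.
After the second burn: m = 5,139.26 × exp(−660/3120.0) = 5,139.26 × 0.80934 = 4,159.41 kg.
Total propellant = m₀ − m_final = 11600 − 4,159.41 = 7,440.59 kg.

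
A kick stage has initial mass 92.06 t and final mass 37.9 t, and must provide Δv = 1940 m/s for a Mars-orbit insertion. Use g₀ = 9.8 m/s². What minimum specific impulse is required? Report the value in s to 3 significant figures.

Isp ≈ 223 s

ln(m₀/m_f) = ln(92060/37900) = ln(2.429) = 0.8875.
By the Tsiolkovsky rocket equation, v_e = Δv / ln(m₀/m_f) = 1940 / 0.8875 = 2185.9 m/s.
Isp = v_e / g₀ = 2185.9 / 9.8 = 223.1 s.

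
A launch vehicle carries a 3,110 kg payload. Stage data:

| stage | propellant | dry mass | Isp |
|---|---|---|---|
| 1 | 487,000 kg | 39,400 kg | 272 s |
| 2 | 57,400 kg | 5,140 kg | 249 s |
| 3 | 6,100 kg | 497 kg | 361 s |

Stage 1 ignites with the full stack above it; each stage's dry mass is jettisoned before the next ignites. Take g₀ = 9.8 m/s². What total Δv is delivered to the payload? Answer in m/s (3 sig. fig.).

Δv ≈ 11800 m/s

Ignition mass of stage 1 = 487,000+39,400 + 57,400+5,140 + 6,100+497 + 3,110 = 598,647 kg.
Stage 1: m₀ = 598,647 kg, m_f = 598,647 − 487,000 = 111,647 kg; Δv = 272×9.8×ln(5.362) = 2665.6×1.6793 ≈ 4476 m/s.
Stage 2: m₀ = 72,247 kg, m_f = 72,247 − 57,400 = 14,847 kg; Δv = 249×9.8×ln(4.866) = 2440.2×1.5823 ≈ 3861 m/s.
Stage 3: m₀ = 9,707 kg, m_f = 9,707 − 6,100 = 3,607 kg; Δv = 361×9.8×ln(2.691) = 3537.8×0.9900 ≈ 3502 m/s.
Total Δv = 4476 + 3861 + 3502 = 11839 m/s.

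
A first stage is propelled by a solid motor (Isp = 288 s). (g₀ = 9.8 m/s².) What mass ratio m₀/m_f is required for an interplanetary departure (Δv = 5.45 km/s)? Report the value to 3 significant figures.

v_e = Isp · g₀ = 288 × 9.8 = 2822.4 m/s.
By the Tsiolkovsky rocket equation, m₀/m_f = exp(Δv / v_e) = exp(5450 / 2822.4) = exp(1.9310) = 6.8963.

mass ratio ≈ 6.90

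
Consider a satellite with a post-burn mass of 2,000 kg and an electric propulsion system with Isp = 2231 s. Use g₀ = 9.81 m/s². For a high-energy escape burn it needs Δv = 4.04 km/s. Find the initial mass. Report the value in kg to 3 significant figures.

v_e = Isp · g₀ = 2231 × 9.81 = 21886.1 m/s.
m₀/m_f = exp(Δv / v_e) = exp(4040 / 21886.1) = exp(0.1846) = 1.2027.
m₀ = m_f × 1.2027 = 2,000 × 1.2027 = 2,405.4 kg.

initial mass ≈ 2410 kg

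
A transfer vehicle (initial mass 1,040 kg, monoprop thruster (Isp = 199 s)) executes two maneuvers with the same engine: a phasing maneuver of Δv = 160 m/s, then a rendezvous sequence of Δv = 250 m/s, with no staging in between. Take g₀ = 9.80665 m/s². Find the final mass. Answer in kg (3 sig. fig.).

v_e = Isp · g₀ = 199 × 9.80665 = 1951.5 m/s.
After the first burn: m = 1040 × exp(−160/1951.5) = 1040 × 0.92128 = 958.131 kg.
After the second burn: m = 958.131 × exp(−250/1951.5) = 958.131 × 0.87976 = 842.925 kg.

final mass ≈ 843 kg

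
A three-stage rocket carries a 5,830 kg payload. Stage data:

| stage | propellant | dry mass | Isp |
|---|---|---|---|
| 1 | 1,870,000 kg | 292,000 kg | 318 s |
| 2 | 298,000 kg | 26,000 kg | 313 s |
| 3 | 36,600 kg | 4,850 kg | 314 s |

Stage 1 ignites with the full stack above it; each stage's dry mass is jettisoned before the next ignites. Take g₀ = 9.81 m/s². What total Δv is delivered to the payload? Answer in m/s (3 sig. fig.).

Ignition mass of stage 1 = 1,870,000+292,000 + 298,000+26,000 + 36,600+4,850 + 5,830 = 2,533,280 kg.
Stage 1: m₀ = 2,533,280 kg, m_f = 2,533,280 − 1,870,000 = 663,280 kg; Δv = 318×9.81×ln(3.819) = 3119.6×1.3401 ≈ 4180 m/s.
Stage 2: m₀ = 371,280 kg, m_f = 371,280 − 298,000 = 73,280 kg; Δv = 313×9.81×ln(5.067) = 3070.5×1.6227 ≈ 4982 m/s.
Stage 3: m₀ = 47,280 kg, m_f = 47,280 − 36,600 = 10,680 kg; Δv = 314×9.81×ln(4.427) = 3080.3×1.4877 ≈ 4583 m/s.
Total Δv = 4180 + 4982 + 4583 = 13745 m/s.

Δv ≈ 13700 m/s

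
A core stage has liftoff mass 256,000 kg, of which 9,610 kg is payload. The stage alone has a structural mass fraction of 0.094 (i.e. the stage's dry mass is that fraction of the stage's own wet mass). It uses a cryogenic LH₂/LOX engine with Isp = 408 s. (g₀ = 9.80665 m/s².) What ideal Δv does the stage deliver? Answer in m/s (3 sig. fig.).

Δv ≈ 8220 m/s

Stage wet mass = m₀ − payload = 256,000 − 9,610 = 246,390 kg.
Stage dry mass = ε × stage wet mass = 0.094 × 246,390 = 23,160.7 kg.
Burnout mass m_f = stage dry + payload = 23,160.7 + 9,610 = 32,770.7 kg.
v_e = Isp · g₀ = 408 × 9.80665 = 4001.1 m/s.
From the ideal rocket equation, Δv = v_e · ln(256,000/32,770.7) = 4001.1 × ln(7.812) = 4001.1 × 2.0556 ≈ 8225 m/s.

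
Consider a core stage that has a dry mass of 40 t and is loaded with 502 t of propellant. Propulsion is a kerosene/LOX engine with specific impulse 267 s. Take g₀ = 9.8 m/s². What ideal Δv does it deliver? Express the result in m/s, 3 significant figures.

Δv ≈ 6820 m/s

v_e = Isp · g₀ = 267 × 9.8 = 2616.6 m/s.
m₀ = m_dry + m_prop = 40 + 502 = 542 t.
Δv = v_e · ln(m₀/m_f) = 2616.6 × ln(13.55) = 2616.6 × 2.6064 ≈ 6819.9 m/s.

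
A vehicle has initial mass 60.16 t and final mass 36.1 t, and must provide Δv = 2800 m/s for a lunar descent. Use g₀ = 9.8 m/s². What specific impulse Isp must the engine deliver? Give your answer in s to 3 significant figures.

Isp ≈ 559 s

ln(m₀/m_f) = ln(60160/36100) = ln(1.666) = 0.5107.
By the Tsiolkovsky rocket equation, v_e = Δv / ln(m₀/m_f) = 2800 / 0.5107 = 5482.5 m/s.
Isp = v_e / g₀ = 5482.5 / 9.8 = 559.4 s.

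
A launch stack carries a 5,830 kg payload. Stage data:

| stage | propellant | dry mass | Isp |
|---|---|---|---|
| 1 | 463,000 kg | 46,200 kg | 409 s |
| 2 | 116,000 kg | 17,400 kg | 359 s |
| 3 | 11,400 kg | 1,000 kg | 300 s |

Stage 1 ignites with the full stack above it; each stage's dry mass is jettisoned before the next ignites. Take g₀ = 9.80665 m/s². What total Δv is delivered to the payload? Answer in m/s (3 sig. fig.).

Ignition mass of stage 1 = 463,000+46,200 + 116,000+17,400 + 11,400+1,000 + 5,830 = 660,830 kg.
Stage 1: m₀ = 660,830 kg, m_f = 660,830 − 463,000 = 197,830 kg; Δv = 409×9.80665×ln(3.34) = 4010.9×1.2061 ≈ 4838 m/s.
Stage 2: m₀ = 151,630 kg, m_f = 151,630 − 116,000 = 35,630 kg; Δv = 359×9.80665×ln(4.256) = 3520.6×1.4483 ≈ 5099 m/s.
Stage 3: m₀ = 18,230 kg, m_f = 18,230 − 11,400 = 6,830 kg; Δv = 300×9.80665×ln(2.669) = 2942.0×0.9817 ≈ 2888 m/s.
Total Δv = 4838 + 5099 + 2888 = 12825 m/s.

Δv ≈ 12800 m/s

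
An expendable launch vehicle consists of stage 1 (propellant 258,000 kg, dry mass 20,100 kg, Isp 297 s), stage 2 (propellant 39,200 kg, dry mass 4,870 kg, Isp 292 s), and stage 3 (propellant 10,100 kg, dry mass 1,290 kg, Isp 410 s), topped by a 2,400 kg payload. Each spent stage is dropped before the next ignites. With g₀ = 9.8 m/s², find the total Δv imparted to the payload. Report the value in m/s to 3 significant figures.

Ignition mass of stage 1 = 258,000+20,100 + 39,200+4,870 + 10,100+1,290 + 2,400 = 335,960 kg.
Stage 1: m₀ = 335,960 kg, m_f = 335,960 − 258,000 = 77,960 kg; Δv = 297×9.8×ln(4.309) = 2910.6×1.4608 ≈ 4252 m/s.
Stage 2: m₀ = 57,860 kg, m_f = 57,860 − 39,200 = 18,660 kg; Δv = 292×9.8×ln(3.101) = 2861.6×1.1316 ≈ 3238 m/s.
Stage 3: m₀ = 13,790 kg, m_f = 13,790 − 10,100 = 3,690 kg; Δv = 410×9.8×ln(3.737) = 4018.0×1.3183 ≈ 5297 m/s.
Total Δv = 4252 + 3238 + 5297 = 12787 m/s.

Δv ≈ 12800 m/s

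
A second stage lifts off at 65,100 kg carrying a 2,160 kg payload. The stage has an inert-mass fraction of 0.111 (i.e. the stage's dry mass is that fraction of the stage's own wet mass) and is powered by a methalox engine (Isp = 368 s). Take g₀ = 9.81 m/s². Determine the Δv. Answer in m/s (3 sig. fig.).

Stage wet mass = m₀ − payload = 65,100 − 2,160 = 62,940 kg.
Stage dry mass = ε × stage wet mass = 0.111 × 62,940 = 6,986.34 kg.
Burnout mass m_f = stage dry + payload = 6,986.34 + 2,160 = 9,146.34 kg.
v_e = Isp · g₀ = 368 × 9.81 = 3610.1 m/s.
Δv = v_e · ln(65,100/9,146.34) = 3610.1 × ln(7.118) = 3610.1 × 1.9626 ≈ 7085 m/s.

Δv ≈ 7090 m/s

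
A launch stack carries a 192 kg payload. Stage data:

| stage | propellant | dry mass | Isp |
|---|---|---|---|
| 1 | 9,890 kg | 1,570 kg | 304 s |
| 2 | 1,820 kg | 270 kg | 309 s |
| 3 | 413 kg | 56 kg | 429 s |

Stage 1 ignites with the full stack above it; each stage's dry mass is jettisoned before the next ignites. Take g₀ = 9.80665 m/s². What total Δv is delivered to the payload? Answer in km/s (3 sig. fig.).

Ignition mass of stage 1 = 9,890+1,570 + 1,820+270 + 413+56 + 192 = 14,211 kg.
Stage 1: m₀ = 14,211 kg, m_f = 14,211 − 9,890 = 4,321 kg; Δv = 304×9.80665×ln(3.289) = 2981.2×1.1905 ≈ 3549 m/s.
Stage 2: m₀ = 2,751 kg, m_f = 2,751 − 1,820 = 931 kg; Δv = 309×9.80665×ln(2.955) = 3030.3×1.0835 ≈ 3283 m/s.
Stage 3: m₀ = 661 kg, m_f = 661 − 413 = 248 kg; Δv = 429×9.80665×ln(2.665) = 4207.1×0.9803 ≈ 4124 m/s.
Total Δv = 3549 + 3283 + 4124 = 10956 m/s.

Δv ≈ 11.0 km/s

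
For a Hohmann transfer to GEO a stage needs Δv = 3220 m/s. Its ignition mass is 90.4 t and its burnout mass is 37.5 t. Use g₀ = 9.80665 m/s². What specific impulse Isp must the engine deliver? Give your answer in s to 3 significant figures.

ln(m₀/m_f) = ln(90400/37500) = ln(2.411) = 0.8799.
v_e = Δv / ln(m₀/m_f) = 3220 / 0.8799 = 3659.5 m/s.
Isp = v_e / g₀ = 3659.5 / 9.80665 = 373.2 s.

Isp ≈ 373 s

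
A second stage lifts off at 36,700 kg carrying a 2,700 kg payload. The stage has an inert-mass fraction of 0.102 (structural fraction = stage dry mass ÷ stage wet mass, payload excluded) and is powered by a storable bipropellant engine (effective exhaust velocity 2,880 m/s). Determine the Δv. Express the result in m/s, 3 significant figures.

Δv ≈ 5140 m/s

Stage wet mass = m₀ − payload = 36,700 − 2,700 = 34,000 kg.
Stage dry mass = ε × stage wet mass = 0.102 × 34,000 = 3,468 kg.
Burnout mass m_f = stage dry + payload = 3,468 + 2,700 = 6,168 kg.
Δv = v_e · ln(36,700/6,168) = 2880.0 × ln(5.95) = 2880.0 × 1.7834 ≈ 5136 m/s.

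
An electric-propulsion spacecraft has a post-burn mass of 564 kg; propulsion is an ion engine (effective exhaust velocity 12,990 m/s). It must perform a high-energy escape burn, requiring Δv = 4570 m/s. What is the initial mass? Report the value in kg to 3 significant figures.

Rocket equation: m₀/m_f = exp(Δv / v_e) = exp(4570 / 12990.0) = exp(0.3518) = 1.4216.
m₀ = m_f × 1.4216 = 564 × 1.4216 = 801.782 kg.

initial mass ≈ 802 kg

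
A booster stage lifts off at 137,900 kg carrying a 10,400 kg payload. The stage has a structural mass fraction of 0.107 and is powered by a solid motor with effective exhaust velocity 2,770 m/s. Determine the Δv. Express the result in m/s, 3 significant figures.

Stage wet mass = m₀ − payload = 137,900 − 10,400 = 127,500 kg.
Stage dry mass = ε × stage wet mass = 0.107 × 127,500 = 13,642.5 kg.
Burnout mass m_f = stage dry + payload = 13,642.5 + 10,400 = 24,042.5 kg.
Δv = v_e · ln(137,900/24,042.5) = 2770.0 × ln(5.736) = 2770.0 × 1.7467 ≈ 4838 m/s.

Δv ≈ 4840 m/s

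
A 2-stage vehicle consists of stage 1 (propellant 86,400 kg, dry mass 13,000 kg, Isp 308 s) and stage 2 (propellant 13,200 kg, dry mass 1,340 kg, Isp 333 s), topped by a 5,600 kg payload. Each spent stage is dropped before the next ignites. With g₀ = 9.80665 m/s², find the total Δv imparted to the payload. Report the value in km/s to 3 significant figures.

Ignition mass of stage 1 = 86,400+13,000 + 13,200+1,340 + 5,600 = 119,540 kg.
Stage 1: m₀ = 119,540 kg, m_f = 119,540 − 86,400 = 33,140 kg; Δv = 308×9.80665×ln(3.607) = 3020.4×1.2829 ≈ 3875 m/s.
Stage 2: m₀ = 20,140 kg, m_f = 20,140 − 13,200 = 6,940 kg; Δv = 333×9.80665×ln(2.902) = 3265.6×1.0654 ≈ 3479 m/s.
Total Δv = 3875 + 3479 = 7354 m/s.

Δv ≈ 7.35 km/s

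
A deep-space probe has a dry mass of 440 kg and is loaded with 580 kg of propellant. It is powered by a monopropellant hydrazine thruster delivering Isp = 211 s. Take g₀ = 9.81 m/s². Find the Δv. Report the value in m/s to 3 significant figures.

Δv ≈ 1740 m/s

v_e = Isp · g₀ = 211 × 9.81 = 2069.9 m/s.
m₀ = m_dry + m_prop = 440 + 580 = 1,020 kg.
By the Tsiolkovsky rocket equation, Δv = v_e · ln(m₀/m_f) = 2069.9 × ln(2.318) = 2069.9 × 0.8408 ≈ 1740.3 m/s.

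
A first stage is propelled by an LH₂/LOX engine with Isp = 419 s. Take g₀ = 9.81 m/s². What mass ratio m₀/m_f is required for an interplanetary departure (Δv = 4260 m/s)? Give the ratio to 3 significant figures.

v_e = Isp · g₀ = 419 × 9.81 = 4110.4 m/s.
By the Tsiolkovsky rocket equation, m₀/m_f = exp(Δv / v_e) = exp(4260 / 4110.4) = exp(1.0364) = 2.8190.

mass ratio ≈ 2.82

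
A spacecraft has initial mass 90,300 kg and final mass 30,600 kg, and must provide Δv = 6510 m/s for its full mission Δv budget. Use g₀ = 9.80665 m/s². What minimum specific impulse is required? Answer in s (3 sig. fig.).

Isp ≈ 613 s

ln(m₀/m_f) = ln(90300/30600) = ln(2.951) = 1.0821.
Using Δv = v_e ln(m₀/m_f): v_e = Δv / ln(m₀/m_f) = 6510 / 1.0821 = 6015.9 m/s.
Isp = v_e / g₀ = 6015.9 / 9.80665 = 613.4 s.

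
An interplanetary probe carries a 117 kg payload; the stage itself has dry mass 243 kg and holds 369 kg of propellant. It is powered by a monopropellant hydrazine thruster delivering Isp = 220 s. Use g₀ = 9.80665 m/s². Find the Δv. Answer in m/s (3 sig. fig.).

Δv ≈ 1520 m/s

v_e = Isp · g₀ = 220 × 9.80665 = 2157.5 m/s.
m₀ = payload + dry + propellant = 117 + 243 + 369 = 729 kg.
m_f = payload + dry = 117 + 243 = 360 kg.
Δv = v_e · ln(m₀/m_f) = 2157.5 × ln(2.025) = 2157.5 × 0.7056 ≈ 1522.2 m/s.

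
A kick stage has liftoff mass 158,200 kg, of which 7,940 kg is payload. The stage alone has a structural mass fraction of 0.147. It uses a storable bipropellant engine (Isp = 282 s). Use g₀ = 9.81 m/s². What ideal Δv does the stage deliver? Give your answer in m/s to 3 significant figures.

Stage wet mass = m₀ − payload = 158,200 − 7,940 = 150,260 kg.
Stage dry mass = ε × stage wet mass = 0.147 × 150,260 = 22,088.2 kg.
Burnout mass m_f = stage dry + payload = 22,088.2 + 7,940 = 30,028.2 kg.
v_e = Isp · g₀ = 282 × 9.81 = 2766.4 m/s.
By the Tsiolkovsky rocket equation, Δv = v_e · ln(158,200/30,028.2) = 2766.4 × ln(5.268) = 2766.4 × 1.6617 ≈ 4597 m/s.

Δv ≈ 4600 m/s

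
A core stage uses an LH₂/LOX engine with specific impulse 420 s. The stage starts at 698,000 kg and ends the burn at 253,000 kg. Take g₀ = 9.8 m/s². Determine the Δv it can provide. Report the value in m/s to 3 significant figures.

v_e = Isp · g₀ = 420 × 9.8 = 4116.0 m/s.
Δv = v_e · ln(m₀/m_f) = 4116.0 × ln(2.759) = 4116.0 × 1.0148 ≈ 4177.0 m/s.

Δv ≈ 4180 m/s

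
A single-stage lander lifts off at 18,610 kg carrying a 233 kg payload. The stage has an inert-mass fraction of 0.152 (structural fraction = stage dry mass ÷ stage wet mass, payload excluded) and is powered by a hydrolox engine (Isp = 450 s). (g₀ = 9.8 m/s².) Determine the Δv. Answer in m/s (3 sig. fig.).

Δv ≈ 8010 m/s

Stage wet mass = m₀ − payload = 18,610 − 233 = 18,377 kg.
Stage dry mass = ε × stage wet mass = 0.152 × 18,377 = 2,793.3 kg.
Burnout mass m_f = stage dry + payload = 2,793.3 + 233 = 3,026.3 kg.
v_e = Isp · g₀ = 450 × 9.8 = 4410.0 m/s.
Δv = v_e · ln(18,610/3,026.3) = 4410.0 × ln(6.149) = 4410.0 × 1.8164 ≈ 8010 m/s.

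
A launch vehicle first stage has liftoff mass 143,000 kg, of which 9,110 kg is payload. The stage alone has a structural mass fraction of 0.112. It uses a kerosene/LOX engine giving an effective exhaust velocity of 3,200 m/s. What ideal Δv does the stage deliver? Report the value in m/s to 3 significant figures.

Δv ≈ 5700 m/s

Stage wet mass = m₀ − payload = 143,000 − 9,110 = 133,890 kg.
Stage dry mass = ε × stage wet mass = 0.112 × 133,890 = 14,995.7 kg.
Burnout mass m_f = stage dry + payload = 14,995.7 + 9,110 = 24,105.7 kg.
Using Δv = v_e ln(m₀/m_f): Δv = v_e · ln(143,000/24,105.7) = 3200.0 × ln(5.932) = 3200.0 × 1.7804 ≈ 5697 m/s.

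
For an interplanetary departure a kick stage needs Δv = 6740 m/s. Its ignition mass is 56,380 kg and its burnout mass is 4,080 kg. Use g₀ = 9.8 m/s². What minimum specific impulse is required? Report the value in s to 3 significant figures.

ln(m₀/m_f) = ln(56380/4080) = ln(13.82) = 2.6260.
By the Tsiolkovsky rocket equation, v_e = Δv / ln(m₀/m_f) = 6740 / 2.6260 = 2566.6 m/s.
Isp = v_e / g₀ = 2566.6 / 9.8 = 261.9 s.

Isp ≈ 262 s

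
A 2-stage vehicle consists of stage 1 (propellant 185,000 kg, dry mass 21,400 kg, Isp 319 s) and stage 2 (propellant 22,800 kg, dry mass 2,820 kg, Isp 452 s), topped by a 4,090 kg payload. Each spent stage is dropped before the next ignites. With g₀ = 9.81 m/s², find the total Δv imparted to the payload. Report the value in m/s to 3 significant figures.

Ignition mass of stage 1 = 185,000+21,400 + 22,800+2,820 + 4,090 = 236,110 kg.
Stage 1: m₀ = 236,110 kg, m_f = 236,110 − 185,000 = 51,110 kg; Δv = 319×9.81×ln(4.62) = 3129.4×1.5303 ≈ 4789 m/s.
Stage 2: m₀ = 29,710 kg, m_f = 29,710 − 22,800 = 6,910 kg; Δv = 452×9.81×ln(4.3) = 4434.1×1.4585 ≈ 6467 m/s.
Total Δv = 4789 + 6467 = 11256 m/s.

Δv ≈ 11300 m/s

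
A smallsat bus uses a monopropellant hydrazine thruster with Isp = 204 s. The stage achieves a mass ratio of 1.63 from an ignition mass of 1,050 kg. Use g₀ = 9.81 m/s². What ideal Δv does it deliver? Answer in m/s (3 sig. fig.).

Δv ≈ 978 m/s

v_e = Isp · g₀ = 204 × 9.81 = 2001.2 m/s.
Δv = v_e · ln(1.63) = 2001.2 × 0.4886 ≈ 977.8 m/s.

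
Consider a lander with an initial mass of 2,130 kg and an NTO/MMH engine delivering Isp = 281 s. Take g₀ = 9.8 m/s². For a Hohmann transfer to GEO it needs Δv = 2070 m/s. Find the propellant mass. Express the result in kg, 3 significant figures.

propellant mass ≈ 1130 kg

v_e = Isp · g₀ = 281 × 9.8 = 2753.8 m/s.
From the ideal rocket equation, m₀/m_f = exp(Δv / v_e) = exp(2070 / 2753.8) = exp(0.7517) = 2.1206.
m_f = 2,130 / 2.1206 = 1,004.43 kg, so propellant = m₀ − m_f = 2,130 − 1,004.43 = 1,125.57 kg.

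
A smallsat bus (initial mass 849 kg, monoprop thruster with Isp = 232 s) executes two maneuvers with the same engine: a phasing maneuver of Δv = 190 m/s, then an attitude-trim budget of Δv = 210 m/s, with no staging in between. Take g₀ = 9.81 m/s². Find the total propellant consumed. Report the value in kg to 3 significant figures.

total propellant consumed ≈ 137 kg

v_e = Isp · g₀ = 232 × 9.81 = 2275.9 m/s.
After the first burn: m = 849 × exp(−190/2275.9) = 849 × 0.91991 = 781.004 kg.
After the second burn: m = 781.004 × exp(−210/2275.9) = 781.004 × 0.91186 = 712.166 kg.
Total propellant = m₀ − m_final = 849 − 712.166 = 136.834 kg.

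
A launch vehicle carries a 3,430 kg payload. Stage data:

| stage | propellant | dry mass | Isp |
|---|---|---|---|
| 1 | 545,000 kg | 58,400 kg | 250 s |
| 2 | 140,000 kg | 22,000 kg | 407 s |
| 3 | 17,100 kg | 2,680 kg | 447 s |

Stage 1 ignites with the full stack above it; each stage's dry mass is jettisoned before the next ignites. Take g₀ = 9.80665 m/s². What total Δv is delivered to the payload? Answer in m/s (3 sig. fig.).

Δv ≈ 14400 m/s

Ignition mass of stage 1 = 545,000+58,400 + 140,000+22,000 + 17,100+2,680 + 3,430 = 788,610 kg.
Stage 1: m₀ = 788,610 kg, m_f = 788,610 − 545,000 = 243,610 kg; Δv = 250×9.80665×ln(3.237) = 2451.7×1.1747 ≈ 2880 m/s.
Stage 2: m₀ = 185,210 kg, m_f = 185,210 − 140,000 = 45,210 kg; Δv = 407×9.80665×ln(4.097) = 3991.3×1.4102 ≈ 5628 m/s.
Stage 3: m₀ = 23,210 kg, m_f = 23,210 − 17,100 = 6,110 kg; Δv = 447×9.80665×ln(3.799) = 4383.6×1.3347 ≈ 5851 m/s.
Total Δv = 2880 + 5628 + 5851 = 14359 m/s.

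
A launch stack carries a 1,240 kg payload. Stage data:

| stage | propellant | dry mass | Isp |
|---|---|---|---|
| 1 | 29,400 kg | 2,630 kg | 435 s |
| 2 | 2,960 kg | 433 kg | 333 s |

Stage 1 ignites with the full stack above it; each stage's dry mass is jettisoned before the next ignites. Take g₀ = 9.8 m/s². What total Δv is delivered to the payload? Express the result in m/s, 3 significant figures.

Δv ≈ 10200 m/s

Ignition mass of stage 1 = 29,400+2,630 + 2,960+433 + 1,240 = 36,663 kg.
Stage 1: m₀ = 36,663 kg, m_f = 36,663 − 29,400 = 7,263 kg; Δv = 435×9.8×ln(5.048) = 4263.0×1.6190 ≈ 6902 m/s.
Stage 2: m₀ = 4,633 kg, m_f = 4,633 − 2,960 = 1,673 kg; Δv = 333×9.8×ln(2.769) = 3263.4×1.0186 ≈ 3324 m/s.
Total Δv = 6902 + 3324 = 10226 m/s.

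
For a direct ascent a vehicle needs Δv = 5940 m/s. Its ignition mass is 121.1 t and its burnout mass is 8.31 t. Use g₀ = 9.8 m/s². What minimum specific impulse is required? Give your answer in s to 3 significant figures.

Isp ≈ 226 s

ln(m₀/m_f) = ln(121100/8310) = ln(14.57) = 2.6792.
v_e = Δv / ln(m₀/m_f) = 5940 / 2.6792 = 2217.1 m/s.
Isp = v_e / g₀ = 2217.1 / 9.8 = 226.2 s.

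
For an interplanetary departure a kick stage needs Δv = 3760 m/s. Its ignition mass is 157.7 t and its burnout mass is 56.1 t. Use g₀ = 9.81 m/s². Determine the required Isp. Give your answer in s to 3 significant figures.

ln(m₀/m_f) = ln(157700/56100) = ln(2.811) = 1.0336.
Using Δv = v_e ln(m₀/m_f): v_e = Δv / ln(m₀/m_f) = 3760 / 1.0336 = 3637.9 m/s.
Isp = v_e / g₀ = 3637.9 / 9.81 = 370.8 s.

Isp ≈ 371 s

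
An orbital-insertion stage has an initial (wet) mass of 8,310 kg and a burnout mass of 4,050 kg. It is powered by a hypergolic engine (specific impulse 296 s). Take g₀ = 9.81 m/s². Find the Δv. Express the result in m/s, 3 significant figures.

Δv ≈ 2090 m/s

v_e = Isp · g₀ = 296 × 9.81 = 2903.8 m/s.
Δv = v_e · ln(m₀/m_f) = 2903.8 × ln(2.052) = 2903.8 × 0.7187 ≈ 2087.1 m/s.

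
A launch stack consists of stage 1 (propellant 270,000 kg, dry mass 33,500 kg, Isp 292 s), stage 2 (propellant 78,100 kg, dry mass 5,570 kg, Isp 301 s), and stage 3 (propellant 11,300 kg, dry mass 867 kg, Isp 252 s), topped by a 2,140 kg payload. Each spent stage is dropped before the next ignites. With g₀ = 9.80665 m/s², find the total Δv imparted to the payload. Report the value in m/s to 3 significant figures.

Ignition mass of stage 1 = 270,000+33,500 + 78,100+5,570 + 11,300+867 + 2,140 = 401,477 kg.
Stage 1: m₀ = 401,477 kg, m_f = 401,477 − 270,000 = 131,477 kg; Δv = 292×9.80665×ln(3.054) = 2863.5×1.1163 ≈ 3197 m/s.
Stage 2: m₀ = 97,977 kg, m_f = 97,977 − 78,100 = 19,877 kg; Δv = 301×9.80665×ln(4.929) = 2951.8×1.5952 ≈ 4709 m/s.
Stage 3: m₀ = 14,307 kg, m_f = 14,307 − 11,300 = 3,007 kg; Δv = 252×9.80665×ln(4.758) = 2471.3×1.5598 ≈ 3855 m/s.
Total Δv = 3197 + 4709 + 3855 = 11761 m/s.

Δv ≈ 11800 m/s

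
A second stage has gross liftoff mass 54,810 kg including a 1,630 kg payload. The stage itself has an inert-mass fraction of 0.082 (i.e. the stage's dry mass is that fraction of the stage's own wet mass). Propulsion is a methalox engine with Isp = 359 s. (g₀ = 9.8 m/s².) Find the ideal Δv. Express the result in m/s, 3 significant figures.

Stage wet mass = m₀ − payload = 54,810 − 1,630 = 53,180 kg.
Stage dry mass = ε × stage wet mass = 0.082 × 53,180 = 4,360.76 kg.
Burnout mass m_f = stage dry + payload = 4,360.76 + 1,630 = 5,990.76 kg.
v_e = Isp · g₀ = 359 × 9.8 = 3518.2 m/s.
Using Δv = v_e ln(m₀/m_f): Δv = v_e · ln(54,810/5,990.76) = 3518.2 × ln(9.149) = 3518.2 × 2.2137 ≈ 7788 m/s.

Δv ≈ 7790 m/s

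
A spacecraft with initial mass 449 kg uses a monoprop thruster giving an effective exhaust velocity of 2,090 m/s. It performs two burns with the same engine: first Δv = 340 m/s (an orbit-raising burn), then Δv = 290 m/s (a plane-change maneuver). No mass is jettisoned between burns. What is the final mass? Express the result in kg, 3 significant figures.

After the first burn: m = 449 × exp(−340/2090.0) = 449 × 0.84986 = 381.587 kg.
After the second burn: m = 381.587 × exp(−290/2090.0) = 381.587 × 0.87044 = 332.149 kg.

final mass ≈ 332 kg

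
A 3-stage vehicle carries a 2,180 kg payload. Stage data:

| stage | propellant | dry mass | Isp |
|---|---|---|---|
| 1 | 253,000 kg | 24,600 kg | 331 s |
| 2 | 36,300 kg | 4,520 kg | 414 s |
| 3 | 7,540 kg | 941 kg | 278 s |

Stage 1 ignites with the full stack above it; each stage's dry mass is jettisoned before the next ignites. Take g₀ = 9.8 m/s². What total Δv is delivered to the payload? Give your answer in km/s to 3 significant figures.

Δv ≈ 13.1 km/s

Ignition mass of stage 1 = 253,000+24,600 + 36,300+4,520 + 7,540+941 + 2,180 = 329,081 kg.
Stage 1: m₀ = 329,081 kg, m_f = 329,081 − 253,000 = 76,081 kg; Δv = 331×9.8×ln(4.325) = 3243.8×1.4645 ≈ 4751 m/s.
Stage 2: m₀ = 51,481 kg, m_f = 51,481 − 36,300 = 15,181 kg; Δv = 414×9.8×ln(3.391) = 4057.2×1.2212 ≈ 4955 m/s.
Stage 3: m₀ = 10,661 kg, m_f = 10,661 − 7,540 = 3,121 kg; Δv = 278×9.8×ln(3.416) = 2724.4×1.2284 ≈ 3347 m/s.
Total Δv = 4751 + 4955 + 3347 = 13053 m/s.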